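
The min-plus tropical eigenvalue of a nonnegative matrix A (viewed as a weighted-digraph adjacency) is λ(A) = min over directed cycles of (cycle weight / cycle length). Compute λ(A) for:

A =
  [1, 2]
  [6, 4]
λ(A) = 1

Enumerate directed cycles and compute their means (weight / length). Sample:
  cycle 0 → 0: weight = 1, length = 1, mean = 1/1 ≈ 1.000
  cycle 1 → 1: weight = 4, length = 1, mean = 4/1 ≈ 4.000
  cycle 0 → 1 → 0: weight = 8, length = 2, mean = 8/2 ≈ 4.000
  cycle 1 → 0 → 1: weight = 8, length = 2, mean = 8/2 ≈ 4.000
Minimum mean = 1.000, attained e.g. along the cycle 0 → 0 with weight 1 and length 1. So λ(A) = 1/1 = 1.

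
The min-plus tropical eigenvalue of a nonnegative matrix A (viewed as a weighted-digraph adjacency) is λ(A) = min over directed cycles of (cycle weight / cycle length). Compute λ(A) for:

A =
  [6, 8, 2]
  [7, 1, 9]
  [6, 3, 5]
λ(A) = 1

Enumerate directed cycles and compute their means (weight / length). Sample:
  cycle 0 → 0: weight = 6, length = 1, mean = 6/1 ≈ 6.000
  cycle 1 → 1: weight = 1, length = 1, mean = 1/1 ≈ 1.000
  cycle 2 → 2: weight = 5, length = 1, mean = 5/1 ≈ 5.000
  cycle 0 → 1 → 0: weight = 15, length = 2, mean = 15/2 ≈ 7.500
  cycle 0 → 2 → 0: weight = 8, length = 2, mean = 8/2 ≈ 4.000
  cycle 1 → 0 → 1: weight = 15, length = 2, mean = 15/2 ≈ 7.500
Minimum mean = 1.000, attained e.g. along the cycle 1 → 1 with weight 1 and length 1. So λ(A) = 1/1 = 1.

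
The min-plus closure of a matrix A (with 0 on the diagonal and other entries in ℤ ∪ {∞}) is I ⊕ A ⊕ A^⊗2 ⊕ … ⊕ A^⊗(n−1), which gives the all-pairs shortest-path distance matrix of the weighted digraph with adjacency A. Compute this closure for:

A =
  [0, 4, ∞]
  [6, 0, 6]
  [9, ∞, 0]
Closure =
  [0, 4, 10]
  [6, 0, 6]
  [9, 13, 0]

This is the Floyd-Warshall all-pairs shortest-path computation. For each intermediate vertex k = 0, 1, …, 2, update dist[i][j] ← min(dist[i][j], dist[i][k] + dist[k][j]). The final matrix gives, for each (i, j), the minimum total weight of any directed path from i to j (possibly empty when i = j).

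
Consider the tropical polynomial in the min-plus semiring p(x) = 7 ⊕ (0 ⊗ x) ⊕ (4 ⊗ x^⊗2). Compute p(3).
p(3) = 3

A tropical monomial a ⊗ x^⊗i evaluates to a + i · x. Evaluating each term at x = 3:
  Term 0 contributes 7 + 0 · 3 = 7
  Term 1 contributes 0 + 1 · 3 = 3
  Term 2 contributes 4 + 2 · 3 = 10
p(3) = ⊕ of these = min[7, 3, 10] = 3.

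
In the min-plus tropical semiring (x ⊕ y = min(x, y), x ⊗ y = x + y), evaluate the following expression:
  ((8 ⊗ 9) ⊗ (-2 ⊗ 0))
((8 ⊗ 9) ⊗ (-2 ⊗ 0)) = 15

Expand innermost to outermost. Recall ⊕ takes the minimum of its arguments and ⊗ takes their sum. Working out the expression ((8 ⊗ 9) ⊗ (-2 ⊗ 0)) gives 15.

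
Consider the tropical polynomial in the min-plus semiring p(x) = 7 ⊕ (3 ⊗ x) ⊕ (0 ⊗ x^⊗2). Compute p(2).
p(2) = 4

A tropical monomial a ⊗ x^⊗i evaluates to a + i · x. Evaluating each term at x = 2:
  Term 0 contributes 7 + 0 · 2 = 7
  Term 1 contributes 3 + 1 · 2 = 5
  Term 2 contributes 0 + 2 · 2 = 4
p(2) = ⊕ of these = min[7, 5, 4] = 4.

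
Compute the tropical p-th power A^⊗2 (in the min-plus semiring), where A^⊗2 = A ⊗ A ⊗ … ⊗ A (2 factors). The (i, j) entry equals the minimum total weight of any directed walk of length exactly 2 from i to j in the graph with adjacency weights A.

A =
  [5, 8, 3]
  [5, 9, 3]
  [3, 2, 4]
A^⊗2 =
  [6, 5, 7]
  [6, 5, 7]
  [7, 6, 5]

Each entry (A^⊗2)_ij equals the minimum over all length-2 walks i = v_0 → v_1 → … → v_2 = j of Σ_t A[v_t][v_{t+1}]. For example, for (i, j) = (0, 2) we minimise over 3 possible intermediate vertex sequences; the minimum is 7, attained along the walk 0 → 2 → 2.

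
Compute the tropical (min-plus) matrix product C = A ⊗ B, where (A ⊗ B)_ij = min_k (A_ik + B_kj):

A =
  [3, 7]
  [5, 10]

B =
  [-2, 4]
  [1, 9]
A ⊗ B =
  [1, 7]
  [3, 9]

Apply the min-plus product entry-by-entry:
  C[0][0] = min over k of (A[0][0] + B[0][0] = 3 + -2 = 1, A[0][1] + B[1][0] = 7 + 1 = 8) = 1 (attained at k = 0)
  C[0][1] = min over k of (A[0][0] + B[0][1] = 3 + 4 = 7, A[0][1] + B[1][1] = 7 + 9 = 16) = 7 (attained at k = 0)
  C[1][0] = min over k of (A[1][0] + B[0][0] = 5 + -2 = 3, A[1][1] + B[1][0] = 10 + 1 = 11) = 3 (attained at k = 0)
  C[1][1] = min over k of (A[1][0] + B[0][1] = 5 + 4 = 9, A[1][1] + B[1][1] = 10 + 9 = 19) = 9 (attained at k = 0)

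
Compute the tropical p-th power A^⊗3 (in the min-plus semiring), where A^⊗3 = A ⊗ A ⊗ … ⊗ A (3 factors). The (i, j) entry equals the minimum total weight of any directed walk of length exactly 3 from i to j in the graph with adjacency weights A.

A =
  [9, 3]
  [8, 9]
A^⊗3 =
  [20, 14]
  [19, 20]

Each entry (A^⊗3)_ij equals the minimum over all length-3 walks i = v_0 → v_1 → … → v_3 = j of Σ_t A[v_t][v_{t+1}]. For example, for (i, j) = (0, 1) we minimise over 4 possible intermediate vertex sequences; the minimum is 14, attained along the walk 0 → 1 → 0 → 1.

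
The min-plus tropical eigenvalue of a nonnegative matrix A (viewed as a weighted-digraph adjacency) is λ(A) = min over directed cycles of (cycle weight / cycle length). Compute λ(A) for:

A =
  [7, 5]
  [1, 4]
λ(A) = 3

Enumerate directed cycles and compute their means (weight / length). Sample:
  cycle 0 → 0: weight = 7, length = 1, mean = 7/1 ≈ 7.000
  cycle 1 → 1: weight = 4, length = 1, mean = 4/1 ≈ 4.000
  cycle 0 → 1 → 0: weight = 6, length = 2, mean = 6/2 ≈ 3.000
  cycle 1 → 0 → 1: weight = 6, length = 2, mean = 6/2 ≈ 3.000
Minimum mean = 3.000, attained e.g. along the cycle 0 → 1 → 0 with weight 6 and length 2. So λ(A) = 6/2 = 3.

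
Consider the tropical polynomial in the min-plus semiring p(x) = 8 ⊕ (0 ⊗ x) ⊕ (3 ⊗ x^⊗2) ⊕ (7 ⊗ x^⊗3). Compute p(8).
p(8) = 8

A tropical monomial a ⊗ x^⊗i evaluates to a + i · x. Evaluating each term at x = 8:
  Term 0 contributes 8 + 0 · 8 = 8
  Term 1 contributes 0 + 1 · 8 = 8
  Term 2 contributes 3 + 2 · 8 = 19
  Term 3 contributes 7 + 3 · 8 = 31
p(8) = ⊕ of these = min[8, 8, 19, 31] = 8.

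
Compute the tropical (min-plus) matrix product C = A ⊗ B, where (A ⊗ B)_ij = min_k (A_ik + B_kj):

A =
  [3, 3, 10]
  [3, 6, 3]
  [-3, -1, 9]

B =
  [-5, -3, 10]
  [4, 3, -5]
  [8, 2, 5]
A ⊗ B =
  [-2, 0, -2]
  [-2, 0, 1]
  [-8, -6, -6]

Apply the min-plus product entry-by-entry:
  C[0][0] = min over k of (A[0][0] + B[0][0] = 3 + -5 = -2, A[0][1] + B[1][0] = 3 + 4 = 7, A[0][2] + B[2][0] = 10 + 8 = 18) = -2 (attained at k = 0)
  C[0][1] = min over k of (A[0][0] + B[0][1] = 3 + -3 = 0, A[0][1] + B[1][1] = 3 + 3 = 6, A[0][2] + B[2][1] = 10 + 2 = 12) = 0 (attained at k = 0)
  C[0][2] = min over k of (A[0][0] + B[0][2] = 3 + 10 = 13, A[0][1] + B[1][2] = 3 + -5 = -2, A[0][2] + B[2][2] = 10 + 5 = 15) = -2 (attained at k = 1)
  C[1][0] = min over k of (A[1][0] + B[0][0] = 3 + -5 = -2, A[1][1] + B[1][0] = 6 + 4 = 10, A[1][2] + B[2][0] = 3 + 8 = 11) = -2 (attained at k = 0)
  C[1][1] = min over k of (A[1][0] + B[0][1] = 3 + -3 = 0, A[1][1] + B[1][1] = 6 + 3 = 9, A[1][2] + B[2][1] = 3 + 2 = 5) = 0 (attained at k = 0)
  C[1][2] = min over k of (A[1][0] + B[0][2] = 3 + 10 = 13, A[1][1] + B[1][2] = 6 + -5 = 1, A[1][2] + B[2][2] = 3 + 5 = 8) = 1 (attained at k = 1)
  C[2][0] = min over k of (A[2][0] + B[0][0] = -3 + -5 = -8, A[2][1] + B[1][0] = -1 + 4 = 3, A[2][2] + B[2][0] = 9 + 8 = 17) = -8 (attained at k = 0)
  C[2][1] = min over k of (A[2][0] + B[0][1] = -3 + -3 = -6, A[2][1] + B[1][1] = -1 + 3 = 2, A[2][2] + B[2][1] = 9 + 2 = 11) = -6 (attained at k = 0)
  C[2][2] = min over k of (A[2][0] + B[0][2] = -3 + 10 = 7, A[2][1] + B[1][2] = -1 + -5 = -6, A[2][2] + B[2][2] = 9 + 5 = 14) = -6 (attained at k = 1)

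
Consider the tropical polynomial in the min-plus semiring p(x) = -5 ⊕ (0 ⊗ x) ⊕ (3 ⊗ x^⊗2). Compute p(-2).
p(-2) = -5

A tropical monomial a ⊗ x^⊗i evaluates to a + i · x. Evaluating each term at x = -2:
  Term 0 contributes -5 + 0 · -2 = -5
  Term 1 contributes 0 + 1 · -2 = -2
  Term 2 contributes 3 + 2 · -2 = -1
p(-2) = ⊕ of these = min[-5, -2, -1] = -5.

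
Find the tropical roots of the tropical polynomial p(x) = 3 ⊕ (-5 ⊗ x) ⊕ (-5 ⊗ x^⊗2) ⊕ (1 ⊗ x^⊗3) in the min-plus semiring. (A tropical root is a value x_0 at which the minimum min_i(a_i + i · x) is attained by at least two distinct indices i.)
Roots: {-6, 0, 8}

Each tropical root is a break point of the lower envelope of the lines y = a_i + i · x (there are 4 lines, with slopes 0, 1, ..., 3). Only the lines that attain the minimum somewhere contribute to roots; other lines are dominated. Here the surviving (envelope) indices are i = 3, i = 2, i = 1, i = 0.
Intersections between consecutive envelope lines give the roots: for adjacent envelope indices i < j the intersection is x = (a_i − a_j) / (j − i). Reading off the sorted break points: {-6, 0, 8}.
Verification: at each break x_0, at least two indices attain the minimum of min_i(a_i + i · x_0).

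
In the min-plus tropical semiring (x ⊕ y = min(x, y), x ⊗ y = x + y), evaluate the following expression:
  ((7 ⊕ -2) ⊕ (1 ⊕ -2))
((7 ⊕ -2) ⊕ (1 ⊕ -2)) = -2

Expand innermost to outermost. Recall ⊕ takes the minimum of its arguments and ⊗ takes their sum. Working out the expression ((7 ⊕ -2) ⊕ (1 ⊕ -2)) gives -2.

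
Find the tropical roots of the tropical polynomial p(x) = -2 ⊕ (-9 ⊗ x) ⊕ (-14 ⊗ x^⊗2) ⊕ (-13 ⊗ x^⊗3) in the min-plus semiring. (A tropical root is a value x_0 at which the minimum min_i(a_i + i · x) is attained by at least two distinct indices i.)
Roots: {-1, 5, 7}

Each tropical root is a break point of the lower envelope of the lines y = a_i + i · x (there are 4 lines, with slopes 0, 1, ..., 3). Only the lines that attain the minimum somewhere contribute to roots; other lines are dominated. Here the surviving (envelope) indices are i = 3, i = 2, i = 1, i = 0.
Intersections between consecutive envelope lines give the roots: for adjacent envelope indices i < j the intersection is x = (a_i − a_j) / (j − i). Reading off the sorted break points: {-1, 5, 7}.
Verification: at each break x_0, at least two indices attain the minimum of min_i(a_i + i · x_0).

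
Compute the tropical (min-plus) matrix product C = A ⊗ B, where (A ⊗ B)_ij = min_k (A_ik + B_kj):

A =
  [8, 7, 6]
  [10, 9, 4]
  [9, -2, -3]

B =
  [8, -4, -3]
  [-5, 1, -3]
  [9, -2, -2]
A ⊗ B =
  [2, 4, 4]
  [4, 2, 2]
  [-7, -5, -5]

Apply the min-plus product entry-by-entry:
  C[0][0] = min over k of (A[0][0] + B[0][0] = 8 + 8 = 16, A[0][1] + B[1][0] = 7 + -5 = 2, A[0][2] + B[2][0] = 6 + 9 = 15) = 2 (attained at k = 1)
  C[0][1] = min over k of (A[0][0] + B[0][1] = 8 + -4 = 4, A[0][1] + B[1][1] = 7 + 1 = 8, A[0][2] + B[2][1] = 6 + -2 = 4) = 4 (attained at k = 0)
  C[0][2] = min over k of (A[0][0] + B[0][2] = 8 + -3 = 5, A[0][1] + B[1][2] = 7 + -3 = 4, A[0][2] + B[2][2] = 6 + -2 = 4) = 4 (attained at k = 1)
  C[1][0] = min over k of (A[1][0] + B[0][0] = 10 + 8 = 18, A[1][1] + B[1][0] = 9 + -5 = 4, A[1][2] + B[2][0] = 4 + 9 = 13) = 4 (attained at k = 1)
  C[1][1] = min over k of (A[1][0] + B[0][1] = 10 + -4 = 6, A[1][1] + B[1][1] = 9 + 1 = 10, A[1][2] + B[2][1] = 4 + -2 = 2) = 2 (attained at k = 2)
  C[1][2] = min over k of (A[1][0] + B[0][2] = 10 + -3 = 7, A[1][1] + B[1][2] = 9 + -3 = 6, A[1][2] + B[2][2] = 4 + -2 = 2) = 2 (attained at k = 2)
  C[2][0] = min over k of (A[2][0] + B[0][0] = 9 + 8 = 17, A[2][1] + B[1][0] = -2 + -5 = -7, A[2][2] + B[2][0] = -3 + 9 = 6) = -7 (attained at k = 1)
  C[2][1] = min over k of (A[2][0] + B[0][1] = 9 + -4 = 5, A[2][1] + B[1][1] = -2 + 1 = -1, A[2][2] + B[2][1] = -3 + -2 = -5) = -5 (attained at k = 2)
  C[2][2] = min over k of (A[2][0] + B[0][2] = 9 + -3 = 6, A[2][1] + B[1][2] = -2 + -3 = -5, A[2][2] + B[2][2] = -3 + -2 = -5) = -5 (attained at k = 1)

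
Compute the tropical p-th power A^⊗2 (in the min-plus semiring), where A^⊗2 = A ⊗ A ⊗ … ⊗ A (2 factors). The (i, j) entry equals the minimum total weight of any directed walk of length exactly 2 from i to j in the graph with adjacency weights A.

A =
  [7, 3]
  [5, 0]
A^⊗2 =
  [8, 3]
  [5, 0]

Each entry (A^⊗2)_ij equals the minimum over all length-2 walks i = v_0 → v_1 → … → v_2 = j of Σ_t A[v_t][v_{t+1}]. For example, for (i, j) = (0, 1) we minimise over 2 possible intermediate vertex sequences; the minimum is 3, attained along the walk 0 → 1 → 1.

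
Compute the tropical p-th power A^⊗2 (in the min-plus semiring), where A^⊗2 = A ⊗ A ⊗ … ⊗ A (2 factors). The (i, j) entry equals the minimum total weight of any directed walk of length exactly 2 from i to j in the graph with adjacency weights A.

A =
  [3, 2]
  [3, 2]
A^⊗2 =
  [5, 4]
  [5, 4]

Each entry (A^⊗2)_ij equals the minimum over all length-2 walks i = v_0 → v_1 → … → v_2 = j of Σ_t A[v_t][v_{t+1}]. For example, for (i, j) = (0, 1) we minimise over 2 possible intermediate vertex sequences; the minimum is 4, attained along the walk 0 → 1 → 1.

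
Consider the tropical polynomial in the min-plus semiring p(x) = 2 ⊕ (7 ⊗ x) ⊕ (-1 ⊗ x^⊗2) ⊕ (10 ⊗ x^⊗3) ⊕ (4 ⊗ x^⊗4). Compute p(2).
p(2) = 2

A tropical monomial a ⊗ x^⊗i evaluates to a + i · x. Evaluating each term at x = 2:
  Term 0 contributes 2 + 0 · 2 = 2
  Term 1 contributes 7 + 1 · 2 = 9
  Term 2 contributes -1 + 2 · 2 = 3
  Term 3 contributes 10 + 3 · 2 = 16
  Term 4 contributes 4 + 4 · 2 = 12
p(2) = ⊕ of these = min[2, 9, 3, 16, 12] = 2.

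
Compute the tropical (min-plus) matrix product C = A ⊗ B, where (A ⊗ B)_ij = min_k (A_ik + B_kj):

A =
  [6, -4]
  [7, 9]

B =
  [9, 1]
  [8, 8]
A ⊗ B =
  [4, 4]
  [16, 8]

Apply the min-plus product entry-by-entry:
  C[0][0] = min over k of (A[0][0] + B[0][0] = 6 + 9 = 15, A[0][1] + B[1][0] = -4 + 8 = 4) = 4 (attained at k = 1)
  C[0][1] = min over k of (A[0][0] + B[0][1] = 6 + 1 = 7, A[0][1] + B[1][1] = -4 + 8 = 4) = 4 (attained at k = 1)
  C[1][0] = min over k of (A[1][0] + B[0][0] = 7 + 9 = 16, A[1][1] + B[1][0] = 9 + 8 = 17) = 16 (attained at k = 0)
  C[1][1] = min over k of (A[1][0] + B[0][1] = 7 + 1 = 8, A[1][1] + B[1][1] = 9 + 8 = 17) = 8 (attained at k = 0)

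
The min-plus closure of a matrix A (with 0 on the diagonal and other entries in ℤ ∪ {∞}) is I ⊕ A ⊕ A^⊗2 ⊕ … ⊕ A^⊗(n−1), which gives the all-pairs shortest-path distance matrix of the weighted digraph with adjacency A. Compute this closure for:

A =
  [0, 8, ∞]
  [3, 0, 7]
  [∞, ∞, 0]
Closure =
  [0, 8, 15]
  [3, 0, 7]
  [∞, ∞, 0]

This is the Floyd-Warshall all-pairs shortest-path computation. For each intermediate vertex k = 0, 1, …, 2, update dist[i][j] ← min(dist[i][j], dist[i][k] + dist[k][j]). The final matrix gives, for each (i, j), the minimum total weight of any directed path from i to j (possibly empty when i = j).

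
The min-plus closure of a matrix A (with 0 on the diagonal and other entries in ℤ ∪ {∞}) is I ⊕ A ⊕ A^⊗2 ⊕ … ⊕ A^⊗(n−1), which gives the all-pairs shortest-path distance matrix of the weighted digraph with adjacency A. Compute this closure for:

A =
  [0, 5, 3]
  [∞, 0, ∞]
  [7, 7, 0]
Closure =
  [0, 5, 3]
  [∞, 0, ∞]
  [7, 7, 0]

This is the Floyd-Warshall all-pairs shortest-path computation. For each intermediate vertex k = 0, 1, …, 2, update dist[i][j] ← min(dist[i][j], dist[i][k] + dist[k][j]). The final matrix gives, for each (i, j), the minimum total weight of any directed path from i to j (possibly empty when i = j).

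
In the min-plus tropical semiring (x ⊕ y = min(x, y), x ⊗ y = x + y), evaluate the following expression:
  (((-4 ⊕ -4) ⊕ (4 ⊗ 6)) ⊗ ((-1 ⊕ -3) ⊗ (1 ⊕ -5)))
(((-4 ⊕ -4) ⊕ (4 ⊗ 6)) ⊗ ((-1 ⊕ -3) ⊗ (1 ⊕ -5))) = -12

Expand innermost to outermost. Recall ⊕ takes the minimum of its arguments and ⊗ takes their sum. Working out the expression (((-4 ⊕ -4) ⊕ (4 ⊗ 6)) ⊗ ((-1 ⊕ -3) ⊗ (1 ⊕ -5))) gives -12.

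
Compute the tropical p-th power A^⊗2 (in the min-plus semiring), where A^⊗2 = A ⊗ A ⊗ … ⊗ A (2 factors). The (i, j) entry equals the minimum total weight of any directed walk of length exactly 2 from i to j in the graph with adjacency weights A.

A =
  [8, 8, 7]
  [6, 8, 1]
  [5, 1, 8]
A^⊗2 =
  [12, 8, 9]
  [6, 2, 9]
  [7, 9, 2]

Each entry (A^⊗2)_ij equals the minimum over all length-2 walks i = v_0 → v_1 → … → v_2 = j of Σ_t A[v_t][v_{t+1}]. For example, for (i, j) = (0, 2) we minimise over 3 possible intermediate vertex sequences; the minimum is 9, attained along the walk 0 → 1 → 2.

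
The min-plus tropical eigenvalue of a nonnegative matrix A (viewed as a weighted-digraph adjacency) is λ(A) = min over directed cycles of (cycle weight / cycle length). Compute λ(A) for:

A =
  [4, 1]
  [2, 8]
λ(A) = 3/2

Enumerate directed cycles and compute their means (weight / length). Sample:
  cycle 0 → 0: weight = 4, length = 1, mean = 4/1 ≈ 4.000
  cycle 1 → 1: weight = 8, length = 1, mean = 8/1 ≈ 8.000
  cycle 0 → 1 → 0: weight = 3, length = 2, mean = 3/2 ≈ 1.500
  cycle 1 → 0 → 1: weight = 3, length = 2, mean = 3/2 ≈ 1.500
Minimum mean = 1.500, attained e.g. along the cycle 0 → 1 → 0 with weight 3 and length 2. So λ(A) = 3/2 = 3/2.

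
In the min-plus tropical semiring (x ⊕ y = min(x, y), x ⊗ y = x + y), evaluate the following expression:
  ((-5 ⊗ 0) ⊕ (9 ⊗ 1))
((-5 ⊗ 0) ⊕ (9 ⊗ 1)) = -5

Expand innermost to outermost. Recall ⊕ takes the minimum of its arguments and ⊗ takes their sum. Working out the expression ((-5 ⊗ 0) ⊕ (9 ⊗ 1)) gives -5.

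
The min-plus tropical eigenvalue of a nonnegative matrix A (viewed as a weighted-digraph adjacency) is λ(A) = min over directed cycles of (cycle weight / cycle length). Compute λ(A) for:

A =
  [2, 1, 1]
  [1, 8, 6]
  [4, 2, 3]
λ(A) = 1

Enumerate directed cycles and compute their means (weight / length). Sample:
  cycle 0 → 0: weight = 2, length = 1, mean = 2/1 ≈ 2.000
  cycle 1 → 1: weight = 8, length = 1, mean = 8/1 ≈ 8.000
  cycle 2 → 2: weight = 3, length = 1, mean = 3/1 ≈ 3.000
  cycle 0 → 1 → 0: weight = 2, length = 2, mean = 2/2 ≈ 1.000
  cycle 0 → 2 → 0: weight = 5, length = 2, mean = 5/2 ≈ 2.500
  cycle 1 → 0 → 1: weight = 2, length = 2, mean = 2/2 ≈ 1.000
Minimum mean = 1.000, attained e.g. along the cycle 0 → 1 → 0 with weight 2 and length 2. So λ(A) = 2/2 = 1.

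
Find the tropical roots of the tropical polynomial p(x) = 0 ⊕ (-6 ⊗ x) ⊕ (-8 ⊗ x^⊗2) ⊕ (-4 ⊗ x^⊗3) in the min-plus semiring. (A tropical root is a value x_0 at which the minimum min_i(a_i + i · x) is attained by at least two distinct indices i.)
Roots: {-4, 2, 6}

Each tropical root is a break point of the lower envelope of the lines y = a_i + i · x (there are 4 lines, with slopes 0, 1, ..., 3). Only the lines that attain the minimum somewhere contribute to roots; other lines are dominated. Here the surviving (envelope) indices are i = 3, i = 2, i = 1, i = 0.
Intersections between consecutive envelope lines give the roots: for adjacent envelope indices i < j the intersection is x = (a_i − a_j) / (j − i). Reading off the sorted break points: {-4, 2, 6}.
Verification: at each break x_0, at least two indices attain the minimum of min_i(a_i + i · x_0).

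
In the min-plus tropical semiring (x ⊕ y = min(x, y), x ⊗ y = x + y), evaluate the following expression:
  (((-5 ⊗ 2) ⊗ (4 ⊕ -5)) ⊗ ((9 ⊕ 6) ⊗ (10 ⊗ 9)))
(((-5 ⊗ 2) ⊗ (4 ⊕ -5)) ⊗ ((9 ⊕ 6) ⊗ (10 ⊗ 9))) = 17

Expand innermost to outermost. Recall ⊕ takes the minimum of its arguments and ⊗ takes their sum. Working out the expression (((-5 ⊗ 2) ⊗ (4 ⊕ -5)) ⊗ ((9 ⊕ 6) ⊗ (10 ⊗ 9))) gives 17.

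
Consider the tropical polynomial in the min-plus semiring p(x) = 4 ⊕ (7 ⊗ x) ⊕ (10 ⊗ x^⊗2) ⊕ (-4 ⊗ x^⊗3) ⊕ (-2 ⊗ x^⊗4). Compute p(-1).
p(-1) = -7

A tropical monomial a ⊗ x^⊗i evaluates to a + i · x. Evaluating each term at x = -1:
  Term 0 contributes 4 + 0 · -1 = 4
  Term 1 contributes 7 + 1 · -1 = 6
  Term 2 contributes 10 + 2 · -1 = 8
  Term 3 contributes -4 + 3 · -1 = -7
  Term 4 contributes -2 + 4 · -1 = -6
p(-1) = ⊕ of these = min[4, 6, 8, -7, -6] = -7.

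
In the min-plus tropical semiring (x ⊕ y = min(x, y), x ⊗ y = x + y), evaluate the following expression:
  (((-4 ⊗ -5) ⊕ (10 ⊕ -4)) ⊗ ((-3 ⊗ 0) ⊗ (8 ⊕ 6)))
(((-4 ⊗ -5) ⊕ (10 ⊕ -4)) ⊗ ((-3 ⊗ 0) ⊗ (8 ⊕ 6))) = -6

Expand innermost to outermost. Recall ⊕ takes the minimum of its arguments and ⊗ takes their sum. Working out the expression (((-4 ⊗ -5) ⊕ (10 ⊕ -4)) ⊗ ((-3 ⊗ 0) ⊗ (8 ⊕ 6))) gives -6.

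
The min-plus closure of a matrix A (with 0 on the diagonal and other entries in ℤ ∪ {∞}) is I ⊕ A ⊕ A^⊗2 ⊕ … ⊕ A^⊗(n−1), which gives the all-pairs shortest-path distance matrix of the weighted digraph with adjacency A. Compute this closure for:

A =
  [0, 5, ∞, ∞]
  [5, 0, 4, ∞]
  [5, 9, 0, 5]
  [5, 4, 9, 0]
Closure =
  [0, 5, 9, 14]
  [5, 0, 4, 9]
  [5, 9, 0, 5]
  [5, 4, 8, 0]

This is the Floyd-Warshall all-pairs shortest-path computation. For each intermediate vertex k = 0, 1, …, 3, update dist[i][j] ← min(dist[i][j], dist[i][k] + dist[k][j]). The final matrix gives, for each (i, j), the minimum total weight of any directed path from i to j (possibly empty when i = j).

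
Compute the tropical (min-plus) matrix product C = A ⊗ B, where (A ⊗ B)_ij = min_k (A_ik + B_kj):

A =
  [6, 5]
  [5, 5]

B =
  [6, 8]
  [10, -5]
A ⊗ B =
  [12, 0]
  [11, 0]

Apply the min-plus product entry-by-entry:
  C[0][0] = min over k of (A[0][0] + B[0][0] = 6 + 6 = 12, A[0][1] + B[1][0] = 5 + 10 = 15) = 12 (attained at k = 0)
  C[0][1] = min over k of (A[0][0] + B[0][1] = 6 + 8 = 14, A[0][1] + B[1][1] = 5 + -5 = 0) = 0 (attained at k = 1)
  C[1][0] = min over k of (A[1][0] + B[0][0] = 5 + 6 = 11, A[1][1] + B[1][0] = 5 + 10 = 15) = 11 (attained at k = 0)
  C[1][1] = min over k of (A[1][0] + B[0][1] = 5 + 8 = 13, A[1][1] + B[1][1] = 5 + -5 = 0) = 0 (attained at k = 1)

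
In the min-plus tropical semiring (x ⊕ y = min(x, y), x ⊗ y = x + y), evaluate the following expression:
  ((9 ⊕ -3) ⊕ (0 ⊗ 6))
((9 ⊕ -3) ⊕ (0 ⊗ 6)) = -3

Expand innermost to outermost. Recall ⊕ takes the minimum of its arguments and ⊗ takes their sum. Working out the expression ((9 ⊕ -3) ⊕ (0 ⊗ 6)) gives -3.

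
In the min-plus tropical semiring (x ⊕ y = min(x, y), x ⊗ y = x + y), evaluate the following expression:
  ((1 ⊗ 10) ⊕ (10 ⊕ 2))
((1 ⊗ 10) ⊕ (10 ⊕ 2)) = 2

Expand innermost to outermost. Recall ⊕ takes the minimum of its arguments and ⊗ takes their sum. Working out the expression ((1 ⊗ 10) ⊕ (10 ⊕ 2)) gives 2.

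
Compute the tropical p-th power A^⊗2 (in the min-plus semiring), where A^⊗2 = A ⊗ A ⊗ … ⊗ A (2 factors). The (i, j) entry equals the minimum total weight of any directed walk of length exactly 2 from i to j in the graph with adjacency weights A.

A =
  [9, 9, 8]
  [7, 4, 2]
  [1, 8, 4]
A^⊗2 =
  [9, 13, 11]
  [3, 8, 6]
  [5, 10, 8]

Each entry (A^⊗2)_ij equals the minimum over all length-2 walks i = v_0 → v_1 → … → v_2 = j of Σ_t A[v_t][v_{t+1}]. For example, for (i, j) = (0, 2) we minimise over 3 possible intermediate vertex sequences; the minimum is 11, attained along the walk 0 → 1 → 2.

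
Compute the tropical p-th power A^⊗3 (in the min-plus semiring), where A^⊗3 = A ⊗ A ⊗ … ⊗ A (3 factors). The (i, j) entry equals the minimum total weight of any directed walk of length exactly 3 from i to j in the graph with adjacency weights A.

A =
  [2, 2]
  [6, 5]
A^⊗3 =
  [6, 6]
  [10, 10]

Each entry (A^⊗3)_ij equals the minimum over all length-3 walks i = v_0 → v_1 → … → v_3 = j of Σ_t A[v_t][v_{t+1}]. For example, for (i, j) = (0, 1) we minimise over 4 possible intermediate vertex sequences; the minimum is 6, attained along the walk 0 → 0 → 0 → 1.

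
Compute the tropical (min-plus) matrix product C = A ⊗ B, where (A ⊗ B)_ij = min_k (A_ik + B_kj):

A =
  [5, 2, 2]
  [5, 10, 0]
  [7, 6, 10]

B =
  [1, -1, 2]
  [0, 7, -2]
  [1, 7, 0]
A ⊗ B =
  [2, 4, 0]
  [1, 4, 0]
  [6, 6, 4]

Apply the min-plus product entry-by-entry:
  C[0][0] = min over k of (A[0][0] + B[0][0] = 5 + 1 = 6, A[0][1] + B[1][0] = 2 + 0 = 2, A[0][2] + B[2][0] = 2 + 1 = 3) = 2 (attained at k = 1)
  C[0][1] = min over k of (A[0][0] + B[0][1] = 5 + -1 = 4, A[0][1] + B[1][1] = 2 + 7 = 9, A[0][2] + B[2][1] = 2 + 7 = 9) = 4 (attained at k = 0)
  C[0][2] = min over k of (A[0][0] + B[0][2] = 5 + 2 = 7, A[0][1] + B[1][2] = 2 + -2 = 0, A[0][2] + B[2][2] = 2 + 0 = 2) = 0 (attained at k = 1)
  C[1][0] = min over k of (A[1][0] + B[0][0] = 5 + 1 = 6, A[1][1] + B[1][0] = 10 + 0 = 10, A[1][2] + B[2][0] = 0 + 1 = 1) = 1 (attained at k = 2)
  C[1][1] = min over k of (A[1][0] + B[0][1] = 5 + -1 = 4, A[1][1] + B[1][1] = 10 + 7 = 17, A[1][2] + B[2][1] = 0 + 7 = 7) = 4 (attained at k = 0)
  C[1][2] = min over k of (A[1][0] + B[0][2] = 5 + 2 = 7, A[1][1] + B[1][2] = 10 + -2 = 8, A[1][2] + B[2][2] = 0 + 0 = 0) = 0 (attained at k = 2)
  C[2][0] = min over k of (A[2][0] + B[0][0] = 7 + 1 = 8, A[2][1] + B[1][0] = 6 + 0 = 6, A[2][2] + B[2][0] = 10 + 1 = 11) = 6 (attained at k = 1)
  C[2][1] = min over k of (A[2][0] + B[0][1] = 7 + -1 = 6, A[2][1] + B[1][1] = 6 + 7 = 13, A[2][2] + B[2][1] = 10 + 7 = 17) = 6 (attained at k = 0)
  C[2][2] = min over k of (A[2][0] + B[0][2] = 7 + 2 = 9, A[2][1] + B[1][2] = 6 + -2 = 4, A[2][2] + B[2][2] = 10 + 0 = 10) = 4 (attained at k = 1)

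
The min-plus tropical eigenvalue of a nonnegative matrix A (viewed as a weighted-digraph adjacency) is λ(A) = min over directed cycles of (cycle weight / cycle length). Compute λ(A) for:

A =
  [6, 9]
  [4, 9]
λ(A) = 6

Enumerate directed cycles and compute their means (weight / length). Sample:
  cycle 0 → 0: weight = 6, length = 1, mean = 6/1 ≈ 6.000
  cycle 1 → 1: weight = 9, length = 1, mean = 9/1 ≈ 9.000
  cycle 0 → 1 → 0: weight = 13, length = 2, mean = 13/2 ≈ 6.500
  cycle 1 → 0 → 1: weight = 13, length = 2, mean = 13/2 ≈ 6.500
Minimum mean = 6.000, attained e.g. along the cycle 0 → 0 with weight 6 and length 1. So λ(A) = 6/1 = 6.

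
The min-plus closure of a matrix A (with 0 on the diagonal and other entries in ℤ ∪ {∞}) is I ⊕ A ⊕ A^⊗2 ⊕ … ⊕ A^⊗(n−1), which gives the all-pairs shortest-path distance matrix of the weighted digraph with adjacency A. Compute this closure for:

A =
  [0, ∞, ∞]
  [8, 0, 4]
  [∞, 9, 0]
Closure =
  [0, ∞, ∞]
  [8, 0, 4]
  [17, 9, 0]

This is the Floyd-Warshall all-pairs shortest-path computation. For each intermediate vertex k = 0, 1, …, 2, update dist[i][j] ← min(dist[i][j], dist[i][k] + dist[k][j]). The final matrix gives, for each (i, j), the minimum total weight of any directed path from i to j (possibly empty when i = j).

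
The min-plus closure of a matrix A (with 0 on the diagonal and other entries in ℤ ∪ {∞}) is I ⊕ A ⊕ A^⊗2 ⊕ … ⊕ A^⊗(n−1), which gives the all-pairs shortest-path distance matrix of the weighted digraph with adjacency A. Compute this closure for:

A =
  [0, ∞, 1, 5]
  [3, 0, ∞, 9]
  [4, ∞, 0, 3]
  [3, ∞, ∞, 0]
Closure =
  [0, ∞, 1, 4]
  [3, 0, 4, 7]
  [4, ∞, 0, 3]
  [3, ∞, 4, 0]

This is the Floyd-Warshall all-pairs shortest-path computation. For each intermediate vertex k = 0, 1, …, 3, update dist[i][j] ← min(dist[i][j], dist[i][k] + dist[k][j]). The final matrix gives, for each (i, j), the minimum total weight of any directed path from i to j (possibly empty when i = j).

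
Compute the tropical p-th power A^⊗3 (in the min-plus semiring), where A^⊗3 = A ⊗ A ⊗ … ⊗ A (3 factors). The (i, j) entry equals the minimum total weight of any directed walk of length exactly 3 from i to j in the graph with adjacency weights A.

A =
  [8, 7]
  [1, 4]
A^⊗3 =
  [12, 15]
  [9, 12]

Each entry (A^⊗3)_ij equals the minimum over all length-3 walks i = v_0 → v_1 → … → v_3 = j of Σ_t A[v_t][v_{t+1}]. For example, for (i, j) = (0, 1) we minimise over 4 possible intermediate vertex sequences; the minimum is 15, attained along the walk 0 → 1 → 0 → 1.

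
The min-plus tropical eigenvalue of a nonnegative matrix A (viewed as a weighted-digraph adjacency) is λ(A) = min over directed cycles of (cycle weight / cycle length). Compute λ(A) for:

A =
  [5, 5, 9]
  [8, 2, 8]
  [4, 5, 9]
λ(A) = 2

Enumerate directed cycles and compute their means (weight / length). Sample:
  cycle 0 → 0: weight = 5, length = 1, mean = 5/1 ≈ 5.000
  cycle 1 → 1: weight = 2, length = 1, mean = 2/1 ≈ 2.000
  cycle 2 → 2: weight = 9, length = 1, mean = 9/1 ≈ 9.000
  cycle 0 → 1 → 0: weight = 13, length = 2, mean = 13/2 ≈ 6.500
  cycle 0 → 2 → 0: weight = 13, length = 2, mean = 13/2 ≈ 6.500
  cycle 1 → 0 → 1: weight = 13, length = 2, mean = 13/2 ≈ 6.500
Minimum mean = 2.000, attained e.g. along the cycle 1 → 1 with weight 2 and length 1. So λ(A) = 2/1 = 2.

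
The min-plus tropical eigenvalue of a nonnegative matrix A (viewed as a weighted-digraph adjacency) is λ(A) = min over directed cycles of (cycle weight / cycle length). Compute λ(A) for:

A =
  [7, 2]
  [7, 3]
λ(A) = 3

Enumerate directed cycles and compute their means (weight / length). Sample:
  cycle 0 → 0: weight = 7, length = 1, mean = 7/1 ≈ 7.000
  cycle 1 → 1: weight = 3, length = 1, mean = 3/1 ≈ 3.000
  cycle 0 → 1 → 0: weight = 9, length = 2, mean = 9/2 ≈ 4.500
  cycle 1 → 0 → 1: weight = 9, length = 2, mean = 9/2 ≈ 4.500
Minimum mean = 3.000, attained e.g. along the cycle 1 → 1 with weight 3 and length 1. So λ(A) = 3/1 = 3.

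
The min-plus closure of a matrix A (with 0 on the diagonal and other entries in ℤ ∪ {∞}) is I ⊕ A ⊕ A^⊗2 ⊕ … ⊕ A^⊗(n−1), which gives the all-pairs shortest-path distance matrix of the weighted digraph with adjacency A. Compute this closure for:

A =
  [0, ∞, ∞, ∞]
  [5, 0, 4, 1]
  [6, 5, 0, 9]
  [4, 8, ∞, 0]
Closure =
  [0, ∞, ∞, ∞]
  [5, 0, 4, 1]
  [6, 5, 0, 6]
  [4, 8, 12, 0]

This is the Floyd-Warshall all-pairs shortest-path computation. For each intermediate vertex k = 0, 1, …, 3, update dist[i][j] ← min(dist[i][j], dist[i][k] + dist[k][j]). The final matrix gives, for each (i, j), the minimum total weight of any directed path from i to j (possibly empty when i = j).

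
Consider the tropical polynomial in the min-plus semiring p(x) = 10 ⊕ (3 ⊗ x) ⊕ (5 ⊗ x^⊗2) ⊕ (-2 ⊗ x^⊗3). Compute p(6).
p(6) = 9

A tropical monomial a ⊗ x^⊗i evaluates to a + i · x. Evaluating each term at x = 6:
  Term 0 contributes 10 + 0 · 6 = 10
  Term 1 contributes 3 + 1 · 6 = 9
  Term 2 contributes 5 + 2 · 6 = 17
  Term 3 contributes -2 + 3 · 6 = 16
p(6) = ⊕ of these = min[10, 9, 17, 16] = 9.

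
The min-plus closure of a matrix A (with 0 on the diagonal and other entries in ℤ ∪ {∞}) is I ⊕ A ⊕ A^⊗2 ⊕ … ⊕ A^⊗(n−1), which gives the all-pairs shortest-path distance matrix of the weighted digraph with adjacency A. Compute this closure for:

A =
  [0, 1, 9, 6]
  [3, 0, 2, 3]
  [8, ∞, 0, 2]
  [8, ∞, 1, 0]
Closure =
  [0, 1, 3, 4]
  [3, 0, 2, 3]
  [8, 9, 0, 2]
  [8, 9, 1, 0]

This is the Floyd-Warshall all-pairs shortest-path computation. For each intermediate vertex k = 0, 1, …, 3, update dist[i][j] ← min(dist[i][j], dist[i][k] + dist[k][j]). The final matrix gives, for each (i, j), the minimum total weight of any directed path from i to j (possibly empty when i = j).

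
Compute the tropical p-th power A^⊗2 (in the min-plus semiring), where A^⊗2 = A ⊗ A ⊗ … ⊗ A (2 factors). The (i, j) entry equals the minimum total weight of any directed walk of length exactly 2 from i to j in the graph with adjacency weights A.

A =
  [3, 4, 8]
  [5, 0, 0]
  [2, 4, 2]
A^⊗2 =
  [6, 4, 4]
  [2, 0, 0]
  [4, 4, 4]

Each entry (A^⊗2)_ij equals the minimum over all length-2 walks i = v_0 → v_1 → … → v_2 = j of Σ_t A[v_t][v_{t+1}]. For example, for (i, j) = (0, 2) we minimise over 3 possible intermediate vertex sequences; the minimum is 4, attained along the walk 0 → 1 → 2.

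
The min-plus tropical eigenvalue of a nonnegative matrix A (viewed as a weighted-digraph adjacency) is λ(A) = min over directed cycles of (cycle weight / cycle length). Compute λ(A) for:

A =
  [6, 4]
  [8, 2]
λ(A) = 2

Enumerate directed cycles and compute their means (weight / length). Sample:
  cycle 0 → 0: weight = 6, length = 1, mean = 6/1 ≈ 6.000
  cycle 1 → 1: weight = 2, length = 1, mean = 2/1 ≈ 2.000
  cycle 0 → 1 → 0: weight = 12, length = 2, mean = 12/2 ≈ 6.000
  cycle 1 → 0 → 1: weight = 12, length = 2, mean = 12/2 ≈ 6.000
Minimum mean = 2.000, attained e.g. along the cycle 1 → 1 with weight 2 and length 1. So λ(A) = 2/1 = 2.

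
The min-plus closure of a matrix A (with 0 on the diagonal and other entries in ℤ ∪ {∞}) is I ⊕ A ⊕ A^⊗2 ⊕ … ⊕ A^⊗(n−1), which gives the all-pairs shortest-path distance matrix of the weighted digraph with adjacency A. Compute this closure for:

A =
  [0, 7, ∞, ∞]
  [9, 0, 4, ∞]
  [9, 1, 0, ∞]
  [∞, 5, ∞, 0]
Closure =
  [0, 7, 11, ∞]
  [9, 0, 4, ∞]
  [9, 1, 0, ∞]
  [14, 5, 9, 0]

This is the Floyd-Warshall all-pairs shortest-path computation. For each intermediate vertex k = 0, 1, …, 3, update dist[i][j] ← min(dist[i][j], dist[i][k] + dist[k][j]). The final matrix gives, for each (i, j), the minimum total weight of any directed path from i to j (possibly empty when i = j).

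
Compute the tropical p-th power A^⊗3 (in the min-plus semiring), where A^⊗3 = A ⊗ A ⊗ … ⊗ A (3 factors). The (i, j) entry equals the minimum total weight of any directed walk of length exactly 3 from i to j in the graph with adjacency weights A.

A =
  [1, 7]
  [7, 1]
A^⊗3 =
  [3, 9]
  [9, 3]

Each entry (A^⊗3)_ij equals the minimum over all length-3 walks i = v_0 → v_1 → … → v_3 = j of Σ_t A[v_t][v_{t+1}]. For example, for (i, j) = (0, 1) we minimise over 4 possible intermediate vertex sequences; the minimum is 9, attained along the walk 0 → 0 → 0 → 1.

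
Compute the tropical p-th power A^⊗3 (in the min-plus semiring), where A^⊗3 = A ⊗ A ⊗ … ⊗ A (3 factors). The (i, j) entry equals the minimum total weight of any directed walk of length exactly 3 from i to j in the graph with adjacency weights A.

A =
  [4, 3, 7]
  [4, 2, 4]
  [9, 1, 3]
A^⊗3 =
  [9, 7, 9]
  [8, 6, 8]
  [7, 5, 7]

Each entry (A^⊗3)_ij equals the minimum over all length-3 walks i = v_0 → v_1 → … → v_3 = j of Σ_t A[v_t][v_{t+1}]. For example, for (i, j) = (0, 2) we minimise over 9 possible intermediate vertex sequences; the minimum is 9, attained along the walk 0 → 1 → 1 → 2.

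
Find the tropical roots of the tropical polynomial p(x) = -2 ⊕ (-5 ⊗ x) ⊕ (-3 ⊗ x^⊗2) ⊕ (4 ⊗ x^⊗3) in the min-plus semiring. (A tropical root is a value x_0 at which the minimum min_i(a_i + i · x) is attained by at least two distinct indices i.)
Roots: {-7, -2, 3}

Each tropical root is a break point of the lower envelope of the lines y = a_i + i · x (there are 4 lines, with slopes 0, 1, ..., 3). Only the lines that attain the minimum somewhere contribute to roots; other lines are dominated. Here the surviving (envelope) indices are i = 3, i = 2, i = 1, i = 0.
Intersections between consecutive envelope lines give the roots: for adjacent envelope indices i < j the intersection is x = (a_i − a_j) / (j − i). Reading off the sorted break points: {-7, -2, 3}.
Verification: at each break x_0, at least two indices attain the minimum of min_i(a_i + i · x_0).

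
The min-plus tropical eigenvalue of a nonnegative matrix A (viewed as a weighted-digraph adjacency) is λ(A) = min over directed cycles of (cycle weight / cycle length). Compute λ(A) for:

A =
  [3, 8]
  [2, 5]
λ(A) = 3

Enumerate directed cycles and compute their means (weight / length). Sample:
  cycle 0 → 0: weight = 3, length = 1, mean = 3/1 ≈ 3.000
  cycle 1 → 1: weight = 5, length = 1, mean = 5/1 ≈ 5.000
  cycle 0 → 1 → 0: weight = 10, length = 2, mean = 10/2 ≈ 5.000
  cycle 1 → 0 → 1: weight = 10, length = 2, mean = 10/2 ≈ 5.000
Minimum mean = 3.000, attained e.g. along the cycle 0 → 0 with weight 3 and length 1. So λ(A) = 3/1 = 3.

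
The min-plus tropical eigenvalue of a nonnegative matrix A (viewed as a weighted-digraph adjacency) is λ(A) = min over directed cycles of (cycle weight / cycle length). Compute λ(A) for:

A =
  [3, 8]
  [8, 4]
λ(A) = 3

Enumerate directed cycles and compute their means (weight / length). Sample:
  cycle 0 → 0: weight = 3, length = 1, mean = 3/1 ≈ 3.000
  cycle 1 → 1: weight = 4, length = 1, mean = 4/1 ≈ 4.000
  cycle 0 → 1 → 0: weight = 16, length = 2, mean = 16/2 ≈ 8.000
  cycle 1 → 0 → 1: weight = 16, length = 2, mean = 16/2 ≈ 8.000
Minimum mean = 3.000, attained e.g. along the cycle 0 → 0 with weight 3 and length 1. So λ(A) = 3/1 = 3.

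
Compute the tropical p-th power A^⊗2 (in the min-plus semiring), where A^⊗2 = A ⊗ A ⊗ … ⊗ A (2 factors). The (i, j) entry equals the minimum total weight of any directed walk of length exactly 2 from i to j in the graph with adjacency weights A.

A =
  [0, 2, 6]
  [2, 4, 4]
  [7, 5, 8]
A^⊗2 =
  [0, 2, 6]
  [2, 4, 8]
  [7, 9, 9]

Each entry (A^⊗2)_ij equals the minimum over all length-2 walks i = v_0 → v_1 → … → v_2 = j of Σ_t A[v_t][v_{t+1}]. For example, for (i, j) = (0, 2) we minimise over 3 possible intermediate vertex sequences; the minimum is 6, attained along the walk 0 → 0 → 2.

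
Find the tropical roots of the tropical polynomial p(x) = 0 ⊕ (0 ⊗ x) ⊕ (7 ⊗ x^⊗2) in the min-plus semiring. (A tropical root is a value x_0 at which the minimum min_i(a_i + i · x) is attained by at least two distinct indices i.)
Roots: {-7, 0}

Each tropical root is a break point of the lower envelope of the lines y = a_i + i · x (there are 3 lines, with slopes 0, 1, ..., 2). Only the lines that attain the minimum somewhere contribute to roots; other lines are dominated. Here the surviving (envelope) indices are i = 2, i = 1, i = 0.
Intersections between consecutive envelope lines give the roots: for adjacent envelope indices i < j the intersection is x = (a_i − a_j) / (j − i). Reading off the sorted break points: {-7, 0}.
Verification: at each break x_0, at least two indices attain the minimum of min_i(a_i + i · x_0).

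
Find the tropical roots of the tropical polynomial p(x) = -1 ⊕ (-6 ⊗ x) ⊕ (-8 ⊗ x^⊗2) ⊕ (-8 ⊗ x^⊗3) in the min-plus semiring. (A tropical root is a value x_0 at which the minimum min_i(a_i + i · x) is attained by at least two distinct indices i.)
Roots: {0, 2, 5}

Each tropical root is a break point of the lower envelope of the lines y = a_i + i · x (there are 4 lines, with slopes 0, 1, ..., 3). Only the lines that attain the minimum somewhere contribute to roots; other lines are dominated. Here the surviving (envelope) indices are i = 3, i = 2, i = 1, i = 0.
Intersections between consecutive envelope lines give the roots: for adjacent envelope indices i < j the intersection is x = (a_i − a_j) / (j − i). Reading off the sorted break points: {0, 2, 5}.
Verification: at each break x_0, at least two indices attain the minimum of min_i(a_i + i · x_0).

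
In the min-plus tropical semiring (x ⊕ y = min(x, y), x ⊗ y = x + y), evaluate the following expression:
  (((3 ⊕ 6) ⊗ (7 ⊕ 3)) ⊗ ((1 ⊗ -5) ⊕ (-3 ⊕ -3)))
(((3 ⊕ 6) ⊗ (7 ⊕ 3)) ⊗ ((1 ⊗ -5) ⊕ (-3 ⊕ -3))) = 2

Expand innermost to outermost. Recall ⊕ takes the minimum of its arguments and ⊗ takes their sum. Working out the expression (((3 ⊕ 6) ⊗ (7 ⊕ 3)) ⊗ ((1 ⊗ -5) ⊕ (-3 ⊕ -3))) gives 2.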